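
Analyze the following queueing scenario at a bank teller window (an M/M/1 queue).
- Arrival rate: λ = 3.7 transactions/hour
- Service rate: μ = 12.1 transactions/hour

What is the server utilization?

Server utilization: ρ = λ/μ
ρ = 3.7/12.1 = 0.3058
The server is busy 30.58% of the time.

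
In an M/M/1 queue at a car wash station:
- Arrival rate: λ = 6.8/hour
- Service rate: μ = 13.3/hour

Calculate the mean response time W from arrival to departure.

First, compute utilization: ρ = λ/μ = 6.8/13.3 = 0.5113
For M/M/1: W = 1/(μ-λ)
W = 1/(13.3-6.8) = 1/6.50
W = 0.1538 hours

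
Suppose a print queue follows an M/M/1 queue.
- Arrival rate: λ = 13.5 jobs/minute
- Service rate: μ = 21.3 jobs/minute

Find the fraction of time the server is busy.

Server utilization: ρ = λ/μ
ρ = 13.5/21.3 = 0.6338
The server is busy 63.38% of the time.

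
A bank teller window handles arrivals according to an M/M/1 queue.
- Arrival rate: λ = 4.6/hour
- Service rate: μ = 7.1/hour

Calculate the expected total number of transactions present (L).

ρ = λ/μ = 4.6/7.1 = 0.6479
For M/M/1: L = λ/(μ-λ)
L = 4.6/(7.1-4.6) = 4.6/2.50
L = 1.8400 transactions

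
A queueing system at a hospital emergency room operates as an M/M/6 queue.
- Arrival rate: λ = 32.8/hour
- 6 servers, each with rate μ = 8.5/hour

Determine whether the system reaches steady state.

Stability requires ρ = λ/(cμ) < 1
ρ = 32.8/(6 × 8.5) = 32.8/51.00 = 0.6431
Since 0.6431 < 1, the system is STABLE.
The servers are busy 64.31% of the time.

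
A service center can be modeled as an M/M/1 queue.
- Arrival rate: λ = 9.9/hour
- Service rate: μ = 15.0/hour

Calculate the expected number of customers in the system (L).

ρ = λ/μ = 9.9/15.0 = 0.6600
For M/M/1: L = λ/(μ-λ)
L = 9.9/(15.0-9.9) = 9.9/5.10
L = 1.9412 customers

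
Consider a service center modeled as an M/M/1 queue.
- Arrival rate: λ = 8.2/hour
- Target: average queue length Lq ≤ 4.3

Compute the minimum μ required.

For M/M/1: Lq = λ²/(μ(μ-λ))
Need Lq ≤ 4.3, i.e. μ(μ-λ) ≥ λ²/4.3
μ² - 8.2μ - 67.24/4.3 ≥ 0  →  μ² - 8.2μ - 15.6372 ≥ 0
Quadratic formula (positive root): μ = [λ + √(λ² + 4×15.6372)]/2
Discriminant: 67.24 + 4×15.6372 = 129.7888, √129.7888 = 11.39249
μ ≥ (8.2 + 11.39249)/2 = 9.7962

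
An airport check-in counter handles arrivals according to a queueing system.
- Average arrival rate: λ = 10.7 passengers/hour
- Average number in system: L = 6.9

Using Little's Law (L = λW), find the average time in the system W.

Little's Law: L = λW, so W = L/λ
W = 6.9/10.7 = 0.6449 hours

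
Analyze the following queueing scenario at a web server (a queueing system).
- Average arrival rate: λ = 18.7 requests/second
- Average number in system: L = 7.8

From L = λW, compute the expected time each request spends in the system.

Little's Law: L = λW, so W = L/λ
W = 7.8/18.7 = 0.4171 seconds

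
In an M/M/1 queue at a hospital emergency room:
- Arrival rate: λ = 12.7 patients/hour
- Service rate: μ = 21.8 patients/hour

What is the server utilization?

Server utilization: ρ = λ/μ
ρ = 12.7/21.8 = 0.5826
The server is busy 58.26% of the time.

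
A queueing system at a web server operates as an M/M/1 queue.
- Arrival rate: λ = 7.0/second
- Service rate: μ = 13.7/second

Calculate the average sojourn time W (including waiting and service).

First, compute utilization: ρ = λ/μ = 7.0/13.7 = 0.5109
For M/M/1: W = 1/(μ-λ)
W = 1/(13.7-7.0) = 1/6.70
W = 0.1493 seconds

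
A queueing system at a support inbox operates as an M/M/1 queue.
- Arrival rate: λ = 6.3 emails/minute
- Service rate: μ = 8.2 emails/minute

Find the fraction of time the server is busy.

Server utilization: ρ = λ/μ
ρ = 6.3/8.2 = 0.7683
The server is busy 76.83% of the time.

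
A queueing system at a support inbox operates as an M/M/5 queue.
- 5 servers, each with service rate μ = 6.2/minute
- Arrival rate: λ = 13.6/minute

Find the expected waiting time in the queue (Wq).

Traffic intensity: ρ = λ/(cμ) = 13.6/(5×6.2) = 0.4387
Since ρ = 0.4387 < 1, system is stable.
Offered load a = λ/μ = cρ = 13.6/6.2 = 2.1935
P₀ = [ Σₙ₌₀^4 aⁿ/n! + a^5/(5!(1-ρ)) ]⁻¹
Σ = a^0/0! + a^1/1! + a^2/2! + a^3/3! + a^4/4! = 1.0000 + 2.1935 + 2.4058 + 1.7591 + 0.9647 = 8.3231
a^5/(5!(1-ρ)) = 50.7851/(120 × 0.5613) = 0.7540
P₀ = 1/(8.3231 + 0.7540) = 0.1102
Lq = P₀·a^5·ρ / (5!(1-ρ)²) = 0.110167 × 50.7851 × 0.438710 / (120 × 0.315047) = 0.06492
Wq = Lq/λ = 0.06492/13.6 = 0.004774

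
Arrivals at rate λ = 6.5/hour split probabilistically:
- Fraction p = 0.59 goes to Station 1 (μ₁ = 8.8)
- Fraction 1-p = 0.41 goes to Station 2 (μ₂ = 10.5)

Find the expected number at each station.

Effective rates: λ₁ = 6.5×0.59 = 3.835, λ₂ = 6.5×0.41 = 2.665
Station 1: ρ₁ = 3.835/8.8 = 0.4358, L₁ = ρ₁/(1-ρ₁) = 0.4358/(1-0.4358) = 0.7724
Station 2: ρ₂ = 2.665/10.5 = 0.2538, L₂ = ρ₂/(1-ρ₂) = 0.2538/(1-0.2538) = 0.3401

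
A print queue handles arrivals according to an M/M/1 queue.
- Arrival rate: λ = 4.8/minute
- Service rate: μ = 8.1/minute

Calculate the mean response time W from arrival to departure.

First, compute utilization: ρ = λ/μ = 4.8/8.1 = 0.5926
For M/M/1: W = 1/(μ-λ)
W = 1/(8.1-4.8) = 1/3.30
W = 0.3030 minutes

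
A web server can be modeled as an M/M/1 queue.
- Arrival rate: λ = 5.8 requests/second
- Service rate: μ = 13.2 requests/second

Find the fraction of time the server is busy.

Server utilization: ρ = λ/μ
ρ = 5.8/13.2 = 0.4394
The server is busy 43.94% of the time.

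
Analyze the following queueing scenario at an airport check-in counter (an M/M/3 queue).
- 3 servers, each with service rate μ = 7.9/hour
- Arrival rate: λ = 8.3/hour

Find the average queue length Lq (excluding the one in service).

Traffic intensity: ρ = λ/(cμ) = 8.3/(3×7.9) = 0.3502
Since ρ = 0.3502 < 1, system is stable.
Offered load a = λ/μ = cρ = 8.3/7.9 = 1.0506
P₀ = [ Σₙ₌₀^2 aⁿ/n! + a^3/(3!(1-ρ)) ]⁻¹
Σ = a^0/0! + a^1/1! + a^2/2! = 1.0000 + 1.0506 + 0.5519 = 2.6025
a^3/(3!(1-ρ)) = 1.1597/(6 × 0.6498) = 0.2975
P₀ = 1/(2.6025 + 0.2975) = 0.3448
Lq = P₀·a^3·ρ / (3!(1-ρ)²) = 0.3448 × 1.1597 × 0.3502 / (6 × 0.4222) = 0.05528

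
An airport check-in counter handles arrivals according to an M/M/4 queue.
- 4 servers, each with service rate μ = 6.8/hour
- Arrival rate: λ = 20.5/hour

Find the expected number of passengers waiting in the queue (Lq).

Traffic intensity: ρ = λ/(cμ) = 20.5/(4×6.8) = 0.7537
Since ρ = 0.7537 < 1, system is stable.
Offered load a = λ/μ = cρ = 20.5/6.8 = 3.0147
P₀ = [ Σₙ₌₀^3 aⁿ/n! + a^4/(4!(1-ρ)) ]⁻¹
Σ = a^0/0! + a^1/1! + a^2/2! + a^3/3! = 1.0000 + 3.0147 + 4.5442 + 4.5665 = 13.1254
a^4/(4!(1-ρ)) = 82.6000/(24 × 0.246324) = 13.9721
P₀ = 1/(13.1254 + 13.9721) = 0.03690
Lq = P₀·a^4·ρ / (4!(1-ρ)²) = 0.036904 × 82.6000 × 0.75368 / (24 × 0.060675) = 1.5777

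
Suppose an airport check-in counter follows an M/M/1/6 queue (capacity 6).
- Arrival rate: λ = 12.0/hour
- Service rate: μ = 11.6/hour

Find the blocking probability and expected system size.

ρ = λ/μ = 12.0/11.6 = 1.0345
P₀ = (1-ρ)/(1-ρ^(K+1)) = (1-1.0345)/(1-1.0345^7) = -0.03450/-0.2680 = 0.1287
P_K = P₀×ρ^K = 0.12874 × 1.0345^6 = 0.12874 × 1.2257 = 0.1578
Blocking probability P_6 = 0.1578 (15.78%)
L = ρ[1 - (K+1)ρ^K + Kρ^(K+1)] / [(1-ρ)(1-ρ^(K+1))]
L = 1.0345 × (1 - 7×1.2256966 + 6×1.2679831) / ((1 - 1.0345) × (1 - 1.2679831)) = 3.1355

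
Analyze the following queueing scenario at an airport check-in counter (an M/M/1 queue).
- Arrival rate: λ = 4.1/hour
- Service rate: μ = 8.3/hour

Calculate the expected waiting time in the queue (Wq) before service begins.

First, compute utilization: ρ = λ/μ = 4.1/8.3 = 0.4940
For M/M/1: Wq = λ/(μ(μ-λ))
Wq = 4.1/(8.3 × (8.3-4.1))
Wq = 4.1/(8.3 × 4.20)
Wq = 0.1176 hours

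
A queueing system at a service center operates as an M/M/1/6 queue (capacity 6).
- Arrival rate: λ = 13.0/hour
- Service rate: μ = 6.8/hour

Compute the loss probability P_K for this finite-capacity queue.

ρ = λ/μ = 13.0/6.8 = 1.91176
P₀ = (1-ρ)/(1-ρ^(K+1)) = (1-1.91176)/(1-1.91176^7) = -0.9118/-92.3326 = 0.009875
P_K = P₀×ρ^K = 0.009875 × 1.91176^6 = 0.009875 × 48.8203 = 0.4821
Blocking probability = 48.21%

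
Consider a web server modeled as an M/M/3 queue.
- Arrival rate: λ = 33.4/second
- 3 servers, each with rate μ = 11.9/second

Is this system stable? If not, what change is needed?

Stability requires ρ = λ/(cμ) < 1
ρ = 33.4/(3 × 11.9) = 33.4/35.70 = 0.9356
Since 0.9356 < 1, the system is STABLE.
The servers are busy 93.56% of the time.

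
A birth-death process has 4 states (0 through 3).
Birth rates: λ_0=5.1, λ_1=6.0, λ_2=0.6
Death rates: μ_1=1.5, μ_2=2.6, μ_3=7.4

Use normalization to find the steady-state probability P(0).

Ratios P(n)/P(0) = (λ₀···λₙ₋₁)/(μ₁···μₙ):
P(1)/P(0) = (5.1)/(1.5) = 3.40000
P(2)/P(0) = (5.1×6.0)/(1.5×2.6) = 7.84615
P(3)/P(0) = (5.1×6.0×0.6)/(1.5×2.6×7.4) = 0.636175

Normalization: ∑ P(n) = 1
P(0) × (1.00000 + 3.40000 + 7.84615 + 0.636175) = 1
P(0) × 12.8823 = 1
P(0) = 1/12.8823 = 0.07763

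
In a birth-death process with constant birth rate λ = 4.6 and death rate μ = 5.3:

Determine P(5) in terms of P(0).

For constant rates: P(n)/P(0) = (λ/μ)^n
P(5)/P(0) = (4.6/5.3)^5 = 0.86792^5 = 0.4925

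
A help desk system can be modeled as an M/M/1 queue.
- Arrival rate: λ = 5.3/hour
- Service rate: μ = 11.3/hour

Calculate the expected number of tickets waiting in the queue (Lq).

ρ = λ/μ = 5.3/11.3 = 0.4690
For M/M/1: Lq = λ²/(μ(μ-λ))
Lq = 28.09/(11.3 × 6.00)
Lq = 0.4143 tickets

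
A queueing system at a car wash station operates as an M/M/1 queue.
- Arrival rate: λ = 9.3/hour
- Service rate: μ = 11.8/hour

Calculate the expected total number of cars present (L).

ρ = λ/μ = 9.3/11.8 = 0.7881
For M/M/1: L = λ/(μ-λ)
L = 9.3/(11.8-9.3) = 9.3/2.50
L = 3.7200 cars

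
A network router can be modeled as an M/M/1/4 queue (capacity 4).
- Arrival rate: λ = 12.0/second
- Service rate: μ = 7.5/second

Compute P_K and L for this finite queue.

ρ = λ/μ = 12.0/7.5 = 1.6000
P₀ = (1-ρ)/(1-ρ^(K+1)) = (1-1.6000)/(1-1.6000^5) = -0.6000/-9.4858 = 0.06325
P_K = P₀×ρ^K = 0.06325 × 1.6000^4 = 0.06325 × 6.5536 = 0.4145
Blocking probability P_4 = 0.4145 (41.45%)
L = ρ[1 - (K+1)ρ^K + Kρ^(K+1)] / [(1-ρ)(1-ρ^(K+1))]
L = 1.6000 × (1 - 5×6.553600 + 4×10.48576) / ((1 - 1.6000) × (1 - 10.48576)) = 2.8604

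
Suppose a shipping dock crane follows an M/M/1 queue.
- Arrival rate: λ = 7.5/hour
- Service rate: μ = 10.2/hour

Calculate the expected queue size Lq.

ρ = λ/μ = 7.5/10.2 = 0.7353
For M/M/1: Lq = λ²/(μ(μ-λ))
Lq = 56.25/(10.2 × 2.70)
Lq = 2.0425 containers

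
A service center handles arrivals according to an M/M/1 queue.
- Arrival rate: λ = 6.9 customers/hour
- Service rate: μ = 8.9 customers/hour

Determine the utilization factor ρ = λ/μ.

Server utilization: ρ = λ/μ
ρ = 6.9/8.9 = 0.7753
The server is busy 77.53% of the time.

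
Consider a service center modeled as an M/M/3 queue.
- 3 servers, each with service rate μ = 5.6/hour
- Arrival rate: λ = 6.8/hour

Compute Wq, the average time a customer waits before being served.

Traffic intensity: ρ = λ/(cμ) = 6.8/(3×5.6) = 0.4048
Since ρ = 0.4048 < 1, system is stable.
Offered load a = λ/μ = cρ = 6.8/5.6 = 1.2143
P₀ = [ Σₙ₌₀^2 aⁿ/n! + a^3/(3!(1-ρ)) ]⁻¹
Σ = a^0/0! + a^1/1! + a^2/2! = 1.0000 + 1.2143 + 0.7372 = 2.9515
a^3/(3!(1-ρ)) = 1.7905/(6 × 0.59524) = 0.5013
P₀ = 1/(2.9515 + 0.5013) = 0.2896
Lq = P₀·a^3·ρ / (3!(1-ρ)²) = 0.28962 × 1.7905 × 0.40476 / (6 × 0.35431) = 0.09873
Wq = Lq/λ = 0.09873/6.8 = 0.01452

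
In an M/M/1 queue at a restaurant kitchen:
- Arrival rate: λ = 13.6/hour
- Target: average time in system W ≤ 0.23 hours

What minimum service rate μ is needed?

For M/M/1: W = 1/(μ-λ)
Need W ≤ 0.23, so 1/(μ-λ) ≤ 0.23
μ - λ ≥ 1/0.23 = 4.3478
μ ≥ 13.6 + 4.3478 = 17.9478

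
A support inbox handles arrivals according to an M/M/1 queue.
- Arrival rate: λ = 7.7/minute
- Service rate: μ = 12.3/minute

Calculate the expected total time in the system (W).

First, compute utilization: ρ = λ/μ = 7.7/12.3 = 0.6260
For M/M/1: W = 1/(μ-λ)
W = 1/(12.3-7.7) = 1/4.60
W = 0.2174 minutes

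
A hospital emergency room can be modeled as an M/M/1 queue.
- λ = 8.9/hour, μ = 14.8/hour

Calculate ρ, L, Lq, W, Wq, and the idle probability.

Step 1: ρ = λ/μ = 8.9/14.8 = 0.6014
Step 2: L = λ/(μ-λ) = 8.9/5.90 = 1.5085
Step 3: Lq = λ²/(μ(μ-λ)) = 79.21/(14.8×5.90) = 0.9071
Step 4: W = 1/(μ-λ) = 1/5.90 = 0.16949
Step 5: Wq = λ/(μ(μ-λ)) = 8.9/(14.8×5.90) = 0.1019
Step 6: P(0) = 1-ρ = 0.3986
Verify: L = λW = 8.9×0.16949 = 1.5085 ✔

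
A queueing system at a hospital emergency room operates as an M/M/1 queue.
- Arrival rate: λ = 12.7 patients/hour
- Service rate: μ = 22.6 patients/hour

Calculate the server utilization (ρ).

Server utilization: ρ = λ/μ
ρ = 12.7/22.6 = 0.5619
The server is busy 56.19% of the time.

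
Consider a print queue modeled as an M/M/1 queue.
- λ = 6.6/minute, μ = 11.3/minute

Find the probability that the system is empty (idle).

ρ = λ/μ = 6.6/11.3 = 0.5841
P(0) = 1 - ρ = 1 - 0.5841 = 0.4159
The server is idle 41.59% of the time.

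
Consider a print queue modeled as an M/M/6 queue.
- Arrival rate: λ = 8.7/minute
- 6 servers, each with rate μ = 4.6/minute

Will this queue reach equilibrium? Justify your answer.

Stability requires ρ = λ/(cμ) < 1
ρ = 8.7/(6 × 4.6) = 8.7/27.60 = 0.3152
Since 0.3152 < 1, the system is STABLE.
The servers are busy 31.52% of the time.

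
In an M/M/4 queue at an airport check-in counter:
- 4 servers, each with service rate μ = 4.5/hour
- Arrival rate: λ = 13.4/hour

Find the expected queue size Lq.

Traffic intensity: ρ = λ/(cμ) = 13.4/(4×4.5) = 0.7444
Since ρ = 0.7444 < 1, system is stable.
Offered load a = λ/μ = cρ = 13.4/4.5 = 2.9778
P₀ = [ Σₙ₌₀^3 aⁿ/n! + a^4/(4!(1-ρ)) ]⁻¹
Σ = a^0/0! + a^1/1! + a^2/2! + a^3/3! = 1.0000 + 2.9778 + 4.4336 + 4.4007 = 12.8121
a^4/(4!(1-ρ)) = 78.6265/(24 × 0.255556) = 12.8195
P₀ = 1/(12.8121 + 12.8195) = 0.03901
Lq = P₀·a^4·ρ / (4!(1-ρ)²) = 0.039014 × 78.6265 × 0.74444 / (24 × 0.065309) = 1.4569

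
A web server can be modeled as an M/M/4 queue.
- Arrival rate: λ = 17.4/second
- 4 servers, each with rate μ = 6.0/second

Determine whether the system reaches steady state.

Stability requires ρ = λ/(cμ) < 1
ρ = 17.4/(4 × 6.0) = 17.4/24.00 = 0.7250
Since 0.7250 < 1, the system is STABLE.
The servers are busy 72.50% of the time.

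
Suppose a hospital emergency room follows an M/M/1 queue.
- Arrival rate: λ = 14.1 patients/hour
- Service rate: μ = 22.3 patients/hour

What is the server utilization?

Server utilization: ρ = λ/μ
ρ = 14.1/22.3 = 0.6323
The server is busy 63.23% of the time.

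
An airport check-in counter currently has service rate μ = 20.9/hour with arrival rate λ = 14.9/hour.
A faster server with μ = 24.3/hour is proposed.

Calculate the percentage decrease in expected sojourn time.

System 1: ρ₁ = 14.9/20.9 = 0.7129, W₁ = 1/(20.9-14.9) = 0.1667
System 2: ρ₂ = 14.9/24.3 = 0.6132, W₂ = 1/(24.3-14.9) = 0.1064
Improvement: (W₁-W₂)/W₁ = (0.1667-0.1064)/0.1667 = 36.17%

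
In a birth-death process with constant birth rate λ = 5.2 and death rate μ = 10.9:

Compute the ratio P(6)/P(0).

For constant rates: P(n)/P(0) = (λ/μ)^n
P(6)/P(0) = (5.2/10.9)^6 = 0.4771^6 = 0.01179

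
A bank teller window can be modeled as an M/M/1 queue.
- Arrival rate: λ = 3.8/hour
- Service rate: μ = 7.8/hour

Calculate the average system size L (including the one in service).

ρ = λ/μ = 3.8/7.8 = 0.4872
For M/M/1: L = λ/(μ-λ)
L = 3.8/(7.8-3.8) = 3.8/4.00
L = 0.9500 transactions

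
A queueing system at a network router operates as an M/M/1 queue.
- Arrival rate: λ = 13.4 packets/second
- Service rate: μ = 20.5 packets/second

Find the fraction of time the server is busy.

Server utilization: ρ = λ/μ
ρ = 13.4/20.5 = 0.6537
The server is busy 65.37% of the time.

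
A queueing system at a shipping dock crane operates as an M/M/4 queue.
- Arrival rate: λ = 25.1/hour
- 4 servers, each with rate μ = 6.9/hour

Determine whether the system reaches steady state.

Stability requires ρ = λ/(cμ) < 1
ρ = 25.1/(4 × 6.9) = 25.1/27.60 = 0.9094
Since 0.9094 < 1, the system is STABLE.
The servers are busy 90.94% of the time.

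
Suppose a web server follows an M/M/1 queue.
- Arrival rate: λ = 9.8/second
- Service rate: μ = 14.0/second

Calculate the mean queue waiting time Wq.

First, compute utilization: ρ = λ/μ = 9.8/14.0 = 0.7000
For M/M/1: Wq = λ/(μ(μ-λ))
Wq = 9.8/(14.0 × (14.0-9.8))
Wq = 9.8/(14.0 × 4.20)
Wq = 0.1667 seconds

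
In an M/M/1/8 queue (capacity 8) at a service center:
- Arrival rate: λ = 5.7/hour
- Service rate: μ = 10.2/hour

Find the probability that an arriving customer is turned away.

ρ = λ/μ = 5.7/10.2 = 0.55882
P₀ = (1-ρ)/(1-ρ^(K+1)) = (1-0.55882)/(1-0.55882^9) = 0.44118/0.99469 = 0.4435
P_K = P₀×ρ^K = 0.4435 × 0.55882^8 = 0.4435 × 0.009510 = 0.004218
Blocking probability = 0.42%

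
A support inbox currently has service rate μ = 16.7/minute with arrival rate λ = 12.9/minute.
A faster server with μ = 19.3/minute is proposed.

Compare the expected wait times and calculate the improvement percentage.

System 1: ρ₁ = 12.9/16.7 = 0.7725, W₁ = 1/(16.7-12.9) = 0.26316
System 2: ρ₂ = 12.9/19.3 = 0.6684, W₂ = 1/(19.3-12.9) = 0.15625
Improvement: (W₁-W₂)/W₁ = (0.26316-0.15625)/0.26316 = 40.63%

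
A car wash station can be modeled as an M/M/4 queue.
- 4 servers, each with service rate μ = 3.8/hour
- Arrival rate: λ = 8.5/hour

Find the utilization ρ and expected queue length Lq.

Traffic intensity: ρ = λ/(cμ) = 8.5/(4×3.8) = 0.5592
Since ρ = 0.5592 < 1, system is stable.
Offered load a = λ/μ = cρ = 8.5/3.8 = 2.2368
P₀ = [ Σₙ₌₀^3 aⁿ/n! + a^4/(4!(1-ρ)) ]⁻¹
Σ = a^0/0! + a^1/1! + a^2/2! + a^3/3! = 1.00000 + 2.23684 + 2.50173 + 1.86533 = 7.6039
a^4/(4!(1-ρ)) = 25.0346/(24 × 0.44079) = 2.3665
P₀ = 1/(7.6039 + 2.3665) = 0.1003
Lq = P₀·a^4·ρ / (4!(1-ρ)²) = 0.1003 × 25.0346 × 0.5592 / (24 × 0.1943) = 0.3011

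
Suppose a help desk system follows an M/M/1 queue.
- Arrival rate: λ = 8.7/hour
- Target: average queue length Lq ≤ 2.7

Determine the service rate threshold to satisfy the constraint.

For M/M/1: Lq = λ²/(μ(μ-λ))
Need Lq ≤ 2.7, i.e. μ(μ-λ) ≥ λ²/2.7
μ² - 8.7μ - 75.69/2.7 ≥ 0  →  μ² - 8.7μ - 28.03333 ≥ 0
Quadratic formula (positive root): μ = [λ + √(λ² + 4×28.03333)]/2
Discriminant: 75.69 + 4×28.03333 = 187.8233, √187.8233 = 13.7049
μ ≥ (8.7 + 13.7049)/2 = 11.2024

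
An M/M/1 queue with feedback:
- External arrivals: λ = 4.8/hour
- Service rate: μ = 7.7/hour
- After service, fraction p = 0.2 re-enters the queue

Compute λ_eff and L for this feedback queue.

Effective arrival rate: λ_eff = λ/(1-p) = 4.8/(1-0.2) = 4.8/0.80 = 6.0000
ρ = λ_eff/μ = 6.0000/7.7 = 0.77922
L = ρ/(1-ρ) = 0.77922/(1-0.77922) = 3.5294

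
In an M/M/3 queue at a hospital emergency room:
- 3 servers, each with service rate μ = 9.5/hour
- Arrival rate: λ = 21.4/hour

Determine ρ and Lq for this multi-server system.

Traffic intensity: ρ = λ/(cμ) = 21.4/(3×9.5) = 0.7509
Since ρ = 0.7509 < 1, system is stable.
Offered load a = λ/μ = cρ = 21.4/9.5 = 2.2526
P₀ = [ Σₙ₌₀^2 aⁿ/n! + a^3/(3!(1-ρ)) ]⁻¹
Σ = a^0/0! + a^1/1! + a^2/2! = 1.0000 + 2.2526 + 2.5372 = 5.7898
a^3/(3!(1-ρ)) = 11.4306/(6 × 0.24912) = 7.6473
P₀ = 1/(5.7898 + 7.6473) = 0.07442
Lq = P₀·a^3·ρ / (3!(1-ρ)²) = 0.07442 × 11.4306 × 0.7509 / (6 × 0.06206) = 1.7154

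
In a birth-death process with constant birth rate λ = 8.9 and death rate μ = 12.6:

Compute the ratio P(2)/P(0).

For constant rates: P(n)/P(0) = (λ/μ)^n
P(2)/P(0) = (8.9/12.6)^2 = 0.7063^2 = 0.4989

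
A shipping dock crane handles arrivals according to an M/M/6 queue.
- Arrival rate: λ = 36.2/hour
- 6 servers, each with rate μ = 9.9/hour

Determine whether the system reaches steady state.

Stability requires ρ = λ/(cμ) < 1
ρ = 36.2/(6 × 9.9) = 36.2/59.40 = 0.6094
Since 0.6094 < 1, the system is STABLE.
The servers are busy 60.94% of the time.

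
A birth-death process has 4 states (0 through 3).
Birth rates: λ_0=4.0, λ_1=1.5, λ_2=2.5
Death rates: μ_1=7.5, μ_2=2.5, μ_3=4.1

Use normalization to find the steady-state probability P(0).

Ratios P(n)/P(0) = (λ₀···λₙ₋₁)/(μ₁···μₙ):
P(1)/P(0) = (4.0)/(7.5) = 0.533333
P(2)/P(0) = (4.0×1.5)/(7.5×2.5) = 0.320000
P(3)/P(0) = (4.0×1.5×2.5)/(7.5×2.5×4.1) = 0.195122

Normalization: ∑ P(n) = 1
P(0) × (1.00000 + 0.533333 + 0.320000 + 0.195122) = 1
P(0) × 2.0485 = 1
P(0) = 1/2.0485 = 0.4882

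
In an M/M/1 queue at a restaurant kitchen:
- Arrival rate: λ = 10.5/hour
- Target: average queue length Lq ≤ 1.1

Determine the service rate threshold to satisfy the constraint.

For M/M/1: Lq = λ²/(μ(μ-λ))
Need Lq ≤ 1.1, i.e. μ(μ-λ) ≥ λ²/1.1
μ² - 10.5μ - 110.25/1.1 ≥ 0  →  μ² - 10.5μ - 100.22727 ≥ 0
Quadratic formula (positive root): μ = [λ + √(λ² + 4×100.22727)]/2
Discriminant: 110.25 + 4×100.22727 = 511.1591, √511.1591 = 22.6088
μ ≥ (10.5 + 22.6088)/2 = 16.5544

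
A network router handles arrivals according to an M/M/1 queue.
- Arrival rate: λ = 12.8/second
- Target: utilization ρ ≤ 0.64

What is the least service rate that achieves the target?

ρ = λ/μ, so μ = λ/ρ
μ ≥ 12.8/0.64 = 20.0000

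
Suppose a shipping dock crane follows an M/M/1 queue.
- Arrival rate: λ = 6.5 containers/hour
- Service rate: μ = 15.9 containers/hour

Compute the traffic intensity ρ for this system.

Server utilization: ρ = λ/μ
ρ = 6.5/15.9 = 0.4088
The server is busy 40.88% of the time.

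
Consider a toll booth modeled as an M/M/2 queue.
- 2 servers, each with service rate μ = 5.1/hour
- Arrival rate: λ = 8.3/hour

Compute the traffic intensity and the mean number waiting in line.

Traffic intensity: ρ = λ/(cμ) = 8.3/(2×5.1) = 0.8137
Since ρ = 0.8137 < 1, system is stable.
Offered load a = λ/μ = cρ = 8.3/5.1 = 1.6275
P₀ = [ Σₙ₌₀^1 aⁿ/n! + a^2/(2!(1-ρ)) ]⁻¹
Σ = a^0/0! + a^1/1! = 1.0000 + 1.6275 = 2.6275
a^2/(2!(1-ρ)) = 2.64860/(2 × 0.186275) = 7.1094
P₀ = 1/(2.6275 + 7.1094) = 0.1027
Lq = P₀·a^2·ρ / (2!(1-ρ)²) = 0.10270 × 2.6486 × 0.81373 / (2 × 0.034698) = 3.1896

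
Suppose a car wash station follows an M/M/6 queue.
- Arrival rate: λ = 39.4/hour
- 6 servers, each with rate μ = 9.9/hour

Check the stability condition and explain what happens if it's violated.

Stability requires ρ = λ/(cμ) < 1
ρ = 39.4/(6 × 9.9) = 39.4/59.40 = 0.6633
Since 0.6633 < 1, the system is STABLE.
The servers are busy 66.33% of the time.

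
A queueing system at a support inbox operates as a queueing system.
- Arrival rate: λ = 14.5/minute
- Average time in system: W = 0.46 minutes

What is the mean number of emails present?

Little's Law: L = λW
L = 14.5 × 0.46 = 6.6700 emails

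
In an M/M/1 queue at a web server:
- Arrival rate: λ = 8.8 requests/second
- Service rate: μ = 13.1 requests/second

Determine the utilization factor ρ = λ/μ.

Server utilization: ρ = λ/μ
ρ = 8.8/13.1 = 0.6718
The server is busy 67.18% of the time.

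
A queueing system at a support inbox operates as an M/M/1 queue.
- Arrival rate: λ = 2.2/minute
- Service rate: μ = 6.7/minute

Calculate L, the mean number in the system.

ρ = λ/μ = 2.2/6.7 = 0.3284
For M/M/1: L = λ/(μ-λ)
L = 2.2/(6.7-2.2) = 2.2/4.50
L = 0.4889 emails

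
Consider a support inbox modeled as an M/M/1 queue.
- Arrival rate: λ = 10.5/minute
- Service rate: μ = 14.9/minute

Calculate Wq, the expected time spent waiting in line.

First, compute utilization: ρ = λ/μ = 10.5/14.9 = 0.7047
For M/M/1: Wq = λ/(μ(μ-λ))
Wq = 10.5/(14.9 × (14.9-10.5))
Wq = 10.5/(14.9 × 4.40)
Wq = 0.1602 minutes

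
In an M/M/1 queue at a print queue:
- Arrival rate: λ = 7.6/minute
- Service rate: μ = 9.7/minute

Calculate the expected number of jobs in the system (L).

ρ = λ/μ = 7.6/9.7 = 0.7835
For M/M/1: L = λ/(μ-λ)
L = 7.6/(9.7-7.6) = 7.6/2.10
L = 3.6190 jobs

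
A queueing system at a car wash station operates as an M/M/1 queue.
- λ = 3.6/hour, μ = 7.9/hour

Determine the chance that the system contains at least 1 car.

ρ = λ/μ = 3.6/7.9 = 0.4557
P(N ≥ n) = ρⁿ
P(N ≥ 1) = 0.4557^1
P(N ≥ 1) = 0.4557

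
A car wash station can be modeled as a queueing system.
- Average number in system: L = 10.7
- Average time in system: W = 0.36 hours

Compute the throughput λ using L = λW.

Little's Law: L = λW, so λ = L/W
λ = 10.7/0.36 = 29.7222 cars/hour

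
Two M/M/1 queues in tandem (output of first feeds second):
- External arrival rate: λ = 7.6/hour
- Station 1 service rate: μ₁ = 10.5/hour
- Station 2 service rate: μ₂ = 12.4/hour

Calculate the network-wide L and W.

By Jackson's theorem, each station behaves as independent M/M/1.
Station 1: ρ₁ = 7.6/10.5 = 0.7238, L₁ = ρ₁/(1-ρ₁) = λ/(μ₁-λ) = 7.6/2.90 = 2.6207
Station 2: ρ₂ = 7.6/12.4 = 0.6129, L₂ = ρ₂/(1-ρ₂) = λ/(μ₂-λ) = 7.6/4.80 = 1.5833
Total: L = L₁ + L₂ = 2.6207 + 1.5833 = 4.2040
W = L/λ = 4.2040/7.6 = 0.5532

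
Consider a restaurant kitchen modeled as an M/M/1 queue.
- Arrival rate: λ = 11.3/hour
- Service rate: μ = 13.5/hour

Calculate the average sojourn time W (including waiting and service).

First, compute utilization: ρ = λ/μ = 11.3/13.5 = 0.8370
For M/M/1: W = 1/(μ-λ)
W = 1/(13.5-11.3) = 1/2.20
W = 0.4545 hours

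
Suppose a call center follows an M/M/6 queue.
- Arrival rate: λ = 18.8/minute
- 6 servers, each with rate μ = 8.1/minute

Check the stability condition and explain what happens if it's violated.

Stability requires ρ = λ/(cμ) < 1
ρ = 18.8/(6 × 8.1) = 18.8/48.60 = 0.3868
Since 0.3868 < 1, the system is STABLE.
The servers are busy 38.68% of the time.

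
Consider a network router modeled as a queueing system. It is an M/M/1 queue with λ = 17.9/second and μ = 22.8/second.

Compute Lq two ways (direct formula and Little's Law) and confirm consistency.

Method 1 (direct): Lq = λ²/(μ(μ-λ)) = 320.41/(22.8 × 4.90) = 2.8680

Method 2 (Little's Law):
W = 1/(μ-λ) = 1/4.90 = 0.204082
Wq = W - 1/μ = 0.204082 - 0.0438596 = 0.160222
Lq = λWq = 17.9 × 0.160222 = 2.8680 ✔ (matches Method 1)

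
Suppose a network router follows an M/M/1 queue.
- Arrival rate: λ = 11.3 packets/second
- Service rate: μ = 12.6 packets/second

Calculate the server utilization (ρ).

Server utilization: ρ = λ/μ
ρ = 11.3/12.6 = 0.8968
The server is busy 89.68% of the time.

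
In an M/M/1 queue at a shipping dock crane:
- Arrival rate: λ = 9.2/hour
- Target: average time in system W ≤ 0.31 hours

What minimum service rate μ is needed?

For M/M/1: W = 1/(μ-λ)
Need W ≤ 0.31, so 1/(μ-λ) ≤ 0.31
μ - λ ≥ 1/0.31 = 3.2258
μ ≥ 9.2 + 3.2258 = 12.4258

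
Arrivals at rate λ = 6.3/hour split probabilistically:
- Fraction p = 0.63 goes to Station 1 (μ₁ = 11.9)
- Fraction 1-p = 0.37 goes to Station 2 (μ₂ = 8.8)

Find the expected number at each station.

Effective rates: λ₁ = 6.3×0.63 = 3.969, λ₂ = 6.3×0.37 = 2.331
Station 1: ρ₁ = 3.969/11.9 = 0.3335, L₁ = ρ₁/(1-ρ₁) = 0.3335/(1-0.3335) = 0.5004
Station 2: ρ₂ = 2.331/8.8 = 0.26489, L₂ = ρ₂/(1-ρ₂) = 0.26489/(1-0.26489) = 0.3603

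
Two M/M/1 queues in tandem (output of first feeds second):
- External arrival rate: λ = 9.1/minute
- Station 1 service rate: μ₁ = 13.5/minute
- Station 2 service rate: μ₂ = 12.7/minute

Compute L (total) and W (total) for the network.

By Jackson's theorem, each station behaves as independent M/M/1.
Station 1: ρ₁ = 9.1/13.5 = 0.6741, L₁ = ρ₁/(1-ρ₁) = λ/(μ₁-λ) = 9.1/4.40 = 2.0682
Station 2: ρ₂ = 9.1/12.7 = 0.7165, L₂ = ρ₂/(1-ρ₂) = λ/(μ₂-λ) = 9.1/3.60 = 2.5278
Total: L = L₁ + L₂ = 2.0682 + 2.5278 = 4.5960
W = L/λ = 4.5960/9.1 = 0.5051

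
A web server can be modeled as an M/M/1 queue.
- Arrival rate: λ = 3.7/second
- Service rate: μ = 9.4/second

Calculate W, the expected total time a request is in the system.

First, compute utilization: ρ = λ/μ = 3.7/9.4 = 0.3936
For M/M/1: W = 1/(μ-λ)
W = 1/(9.4-3.7) = 1/5.70
W = 0.1754 seconds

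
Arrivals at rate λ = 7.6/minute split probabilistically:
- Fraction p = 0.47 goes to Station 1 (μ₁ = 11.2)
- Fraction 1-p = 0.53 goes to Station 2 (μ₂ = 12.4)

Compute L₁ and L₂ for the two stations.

Effective rates: λ₁ = 7.6×0.47 = 3.572, λ₂ = 7.6×0.53 = 4.028
Station 1: ρ₁ = 3.572/11.2 = 0.31893, L₁ = ρ₁/(1-ρ₁) = 0.31893/(1-0.31893) = 0.4683
Station 2: ρ₂ = 4.028/12.4 = 0.32484, L₂ = ρ₂/(1-ρ₂) = 0.32484/(1-0.32484) = 0.4811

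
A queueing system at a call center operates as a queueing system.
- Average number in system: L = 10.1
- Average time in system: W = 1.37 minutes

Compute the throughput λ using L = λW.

Little's Law: L = λW, so λ = L/W
λ = 10.1/1.37 = 7.3723 calls/minute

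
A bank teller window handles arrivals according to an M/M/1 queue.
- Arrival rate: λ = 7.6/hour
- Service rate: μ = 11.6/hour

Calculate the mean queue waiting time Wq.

First, compute utilization: ρ = λ/μ = 7.6/11.6 = 0.6552
For M/M/1: Wq = λ/(μ(μ-λ))
Wq = 7.6/(11.6 × (11.6-7.6))
Wq = 7.6/(11.6 × 4.00)
Wq = 0.1638 hours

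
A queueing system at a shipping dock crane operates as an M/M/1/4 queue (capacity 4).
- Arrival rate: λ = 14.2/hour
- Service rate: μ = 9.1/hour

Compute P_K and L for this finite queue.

ρ = λ/μ = 14.2/9.1 = 1.5604
P₀ = (1-ρ)/(1-ρ^(K+1)) = (1-1.5604)/(1-1.5604^5) = -0.5604/-8.2508 = 0.06792
P_K = P₀×ρ^K = 0.06792 × 1.5604^4 = 0.06792 × 5.9285 = 0.4027
Blocking probability P_4 = 0.4027 (40.27%)
L = ρ[1 - (K+1)ρ^K + Kρ^(K+1)] / [(1-ρ)(1-ρ^(K+1))]
L = 1.5604 × (1 - 5×5.92849 + 4×9.25081) / ((1 - 1.5604) × (1 - 9.25081)) = 2.8216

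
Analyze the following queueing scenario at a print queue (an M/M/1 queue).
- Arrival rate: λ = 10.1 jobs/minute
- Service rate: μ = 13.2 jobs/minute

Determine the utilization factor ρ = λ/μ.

Server utilization: ρ = λ/μ
ρ = 10.1/13.2 = 0.7652
The server is busy 76.52% of the time.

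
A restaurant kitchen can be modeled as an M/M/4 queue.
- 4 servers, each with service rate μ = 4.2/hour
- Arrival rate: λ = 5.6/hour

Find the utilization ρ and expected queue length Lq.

Traffic intensity: ρ = λ/(cμ) = 5.6/(4×4.2) = 0.3333
Since ρ = 0.3333 < 1, system is stable.
Offered load a = λ/μ = cρ = 5.6/4.2 = 1.3333
P₀ = [ Σₙ₌₀^3 aⁿ/n! + a^4/(4!(1-ρ)) ]⁻¹
Σ = a^0/0! + a^1/1! + a^2/2! + a^3/3! = 1.0000 + 1.3333 + 0.8889 + 0.3951 = 3.6173
a^4/(4!(1-ρ)) = 3.1605/(24 × 0.6667) = 0.1975
P₀ = 1/(3.6173 + 0.1975) = 0.2621
Lq = P₀·a^4·ρ / (4!(1-ρ)²) = 0.2621 × 3.1605 × 0.3333 / (24 × 0.4444) = 0.02589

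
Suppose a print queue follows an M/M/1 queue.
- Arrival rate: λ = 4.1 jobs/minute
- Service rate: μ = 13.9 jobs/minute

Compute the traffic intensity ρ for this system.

Server utilization: ρ = λ/μ
ρ = 4.1/13.9 = 0.2950
The server is busy 29.50% of the time.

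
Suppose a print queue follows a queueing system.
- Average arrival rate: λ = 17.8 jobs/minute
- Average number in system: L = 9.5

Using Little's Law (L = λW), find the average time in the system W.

Little's Law: L = λW, so W = L/λ
W = 9.5/17.8 = 0.5337 minutes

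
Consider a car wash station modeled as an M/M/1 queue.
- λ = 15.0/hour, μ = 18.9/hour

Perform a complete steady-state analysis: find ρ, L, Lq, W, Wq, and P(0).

Step 1: ρ = λ/μ = 15.0/18.9 = 0.7937
Step 2: L = λ/(μ-λ) = 15.0/3.90 = 3.8462
Step 3: Lq = λ²/(μ(μ-λ)) = 225.00/(18.9×3.90) = 3.0525
Step 4: W = 1/(μ-λ) = 1/3.90 = 0.25641
Step 5: Wq = λ/(μ(μ-λ)) = 15.0/(18.9×3.90) = 0.2035
Step 6: P(0) = 1-ρ = 0.2063
Verify: L = λW = 15.0×0.25641 = 3.8462 ✔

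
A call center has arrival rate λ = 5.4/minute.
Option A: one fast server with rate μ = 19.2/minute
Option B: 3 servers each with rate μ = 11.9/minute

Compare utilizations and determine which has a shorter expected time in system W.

Option A: single server μ = 19.2 (M/M/1)
  ρ_A = 5.4/19.2 = 0.2813
  W_A = 1/(μ-λ) = 1/(19.2-5.4) = 1/13.80 = 0.07246

Option B: 3 servers μ = 11.9 (M/M/3)
  ρ_B = λ/(cμ) = 5.4/(3×11.9) = 0.1513
  Offered load a = λ/μ = cρ = 5.4/11.9 = 0.4538
  P₀ = [ Σₙ₌₀^2 aⁿ/n! + a^3/(3!(1-ρ)) ]⁻¹
  Σ = a^0/0! + a^1/1! + a^2/2! = 1.0000 + 0.45378 + 0.10296 = 1.5567
  a^3/(3!(1-ρ)) = 0.09344/(6 × 0.8487) = 0.01835
  P₀ = 1/(1.5567 + 0.01835) = 0.6349
  Lq = P₀·a^3·ρ / (3!(1-ρ)²) = 0.63488 × 0.093442 × 0.15126 / (6 × 0.72036) = 0.002076
  Wq_B = Lq/λ = 0.00207616/5.4 = 0.00038447
  W_B = Wq_B + 1/μ = 0.00038447 + 0.084034 = 0.08442

Since W_A = 0.07246 < W_B = 0.08442, Option A (single fast server) has the shorter time in system.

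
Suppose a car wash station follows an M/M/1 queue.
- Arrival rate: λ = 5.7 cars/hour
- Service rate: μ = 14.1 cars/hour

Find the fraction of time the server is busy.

Server utilization: ρ = λ/μ
ρ = 5.7/14.1 = 0.4043
The server is busy 40.43% of the time.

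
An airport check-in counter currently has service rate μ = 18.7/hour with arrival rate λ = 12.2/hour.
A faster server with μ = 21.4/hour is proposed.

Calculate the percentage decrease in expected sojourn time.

System 1: ρ₁ = 12.2/18.7 = 0.6524, W₁ = 1/(18.7-12.2) = 0.15385
System 2: ρ₂ = 12.2/21.4 = 0.5701, W₂ = 1/(21.4-12.2) = 0.10870
Improvement: (W₁-W₂)/W₁ = (0.15385-0.10870)/0.15385 = 29.35%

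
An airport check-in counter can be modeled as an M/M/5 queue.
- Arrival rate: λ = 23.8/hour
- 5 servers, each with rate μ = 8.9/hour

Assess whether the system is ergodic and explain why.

Stability requires ρ = λ/(cμ) < 1
ρ = 23.8/(5 × 8.9) = 23.8/44.50 = 0.5348
Since 0.5348 < 1, the system is STABLE.
The servers are busy 53.48% of the time.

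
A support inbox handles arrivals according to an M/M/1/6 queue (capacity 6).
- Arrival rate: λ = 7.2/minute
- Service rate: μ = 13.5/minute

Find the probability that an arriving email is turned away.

ρ = λ/μ = 7.2/13.5 = 0.53333
P₀ = (1-ρ)/(1-ρ^(K+1)) = (1-0.53333)/(1-0.53333^7) = 0.4667/0.9877 = 0.4725
P_K = P₀×ρ^K = 0.4725 × 0.53333^6 = 0.4725 × 0.02301 = 0.01087
Blocking probability = 1.09%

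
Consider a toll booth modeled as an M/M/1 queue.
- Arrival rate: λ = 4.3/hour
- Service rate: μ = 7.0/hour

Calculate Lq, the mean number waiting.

ρ = λ/μ = 4.3/7.0 = 0.6143
For M/M/1: Lq = λ²/(μ(μ-λ))
Lq = 18.49/(7.0 × 2.70)
Lq = 0.9783 vehicles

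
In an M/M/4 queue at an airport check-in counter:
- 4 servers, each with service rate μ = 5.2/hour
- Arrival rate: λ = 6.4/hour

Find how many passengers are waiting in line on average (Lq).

Traffic intensity: ρ = λ/(cμ) = 6.4/(4×5.2) = 0.3077
Since ρ = 0.3077 < 1, system is stable.
Offered load a = λ/μ = cρ = 6.4/5.2 = 1.2308
P₀ = [ Σₙ₌₀^3 aⁿ/n! + a^4/(4!(1-ρ)) ]⁻¹
Σ = a^0/0! + a^1/1! + a^2/2! + a^3/3! = 1.0000 + 1.2308 + 0.7574 + 0.3107 = 3.2989
a^4/(4!(1-ρ)) = 2.2946/(24 × 0.6923) = 0.1381
P₀ = 1/(3.2989 + 0.1381) = 0.2910
Lq = P₀·a^4·ρ / (4!(1-ρ)²) = 0.2910 × 2.2946 × 0.3077 / (24 × 0.4793) = 0.01786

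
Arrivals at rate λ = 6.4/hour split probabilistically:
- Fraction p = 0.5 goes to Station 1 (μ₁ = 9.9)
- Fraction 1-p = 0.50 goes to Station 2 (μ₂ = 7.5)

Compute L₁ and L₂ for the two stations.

Effective rates: λ₁ = 6.4×0.5 = 3.2, λ₂ = 6.4×0.50 = 3.2
Station 1: ρ₁ = 3.2/9.9 = 0.32323, L₁ = ρ₁/(1-ρ₁) = 0.32323/(1-0.32323) = 0.4776
Station 2: ρ₂ = 3.2/7.5 = 0.42667, L₂ = ρ₂/(1-ρ₂) = 0.42667/(1-0.42667) = 0.7442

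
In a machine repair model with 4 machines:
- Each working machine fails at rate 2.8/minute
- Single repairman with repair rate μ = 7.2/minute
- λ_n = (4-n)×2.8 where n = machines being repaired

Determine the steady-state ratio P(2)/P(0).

P(2)/P(0) = ∏_{i=0}^{2-1} λ_i/μ_{i+1}
= (4-0)×2.8/7.2 × (4-1)×2.8/7.2
= 1.8148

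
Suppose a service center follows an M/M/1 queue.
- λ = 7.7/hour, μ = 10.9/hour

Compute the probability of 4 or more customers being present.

ρ = λ/μ = 7.7/10.9 = 0.7064
P(N ≥ n) = ρⁿ
P(N ≥ 4) = 0.7064^4
P(N ≥ 4) = 0.2490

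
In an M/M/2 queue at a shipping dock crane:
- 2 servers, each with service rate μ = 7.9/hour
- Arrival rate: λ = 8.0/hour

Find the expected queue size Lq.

Traffic intensity: ρ = λ/(cμ) = 8.0/(2×7.9) = 0.5063
Since ρ = 0.5063 < 1, system is stable.
Offered load a = λ/μ = cρ = 8.0/7.9 = 1.0127
P₀ = [ Σₙ₌₀^1 aⁿ/n! + a^2/(2!(1-ρ)) ]⁻¹
Σ = a^0/0! + a^1/1! = 1.0000 + 1.0127 = 2.0127
a^2/(2!(1-ρ)) = 1.0255/(2 × 0.4937) = 1.0386
P₀ = 1/(2.0127 + 1.0386) = 0.3277
Lq = P₀·a^2·ρ / (2!(1-ρ)²) = 0.3277 × 1.0255 × 0.5063 / (2 × 0.2437) = 0.3491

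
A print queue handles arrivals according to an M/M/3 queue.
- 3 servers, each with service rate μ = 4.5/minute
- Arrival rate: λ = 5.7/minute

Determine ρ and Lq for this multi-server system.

Traffic intensity: ρ = λ/(cμ) = 5.7/(3×4.5) = 0.4222
Since ρ = 0.4222 < 1, system is stable.
Offered load a = λ/μ = cρ = 5.7/4.5 = 1.2667
P₀ = [ Σₙ₌₀^2 aⁿ/n! + a^3/(3!(1-ρ)) ]⁻¹
Σ = a^0/0! + a^1/1! + a^2/2! = 1.0000 + 1.2667 + 0.8022 = 3.0689
a^3/(3!(1-ρ)) = 2.0323/(6 × 0.5778) = 0.5862
P₀ = 1/(3.0689 + 0.5862) = 0.2736
Lq = P₀·a^3·ρ / (3!(1-ρ)²) = 0.2736 × 2.0323 × 0.4222 / (6 × 0.3338) = 0.1172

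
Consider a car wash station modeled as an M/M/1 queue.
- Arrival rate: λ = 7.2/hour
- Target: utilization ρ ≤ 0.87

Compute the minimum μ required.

ρ = λ/μ, so μ = λ/ρ
μ ≥ 7.2/0.87 = 8.2759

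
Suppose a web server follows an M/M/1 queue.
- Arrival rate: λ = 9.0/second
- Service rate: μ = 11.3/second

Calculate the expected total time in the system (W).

First, compute utilization: ρ = λ/μ = 9.0/11.3 = 0.7965
For M/M/1: W = 1/(μ-λ)
W = 1/(11.3-9.0) = 1/2.30
W = 0.4348 seconds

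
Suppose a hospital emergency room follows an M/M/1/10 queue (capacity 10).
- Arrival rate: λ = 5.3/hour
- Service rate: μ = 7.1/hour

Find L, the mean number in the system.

ρ = λ/μ = 5.3/7.1 = 0.74648
P₀ = (1-ρ)/(1-ρ^(K+1)) = (1-0.74648)/(1-0.74648^11) = 0.2535/0.9599 = 0.2641
P_K = P₀×ρ^K = 0.2641 × 0.74648^10 = 0.2641 × 0.05373 = 0.01419
L = ρ[1 - (K+1)ρ^K + Kρ^(K+1)] / [(1-ρ)(1-ρ^(K+1))]
L = 0.74648 × (1 - 11×0.05373 + 10×0.04011) / ((1 - 0.74648) × (1 - 0.04011)) = 2.4849 patients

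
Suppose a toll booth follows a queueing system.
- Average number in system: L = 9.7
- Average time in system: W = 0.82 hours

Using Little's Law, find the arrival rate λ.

Little's Law: L = λW, so λ = L/W
λ = 9.7/0.82 = 11.8293 vehicles/hour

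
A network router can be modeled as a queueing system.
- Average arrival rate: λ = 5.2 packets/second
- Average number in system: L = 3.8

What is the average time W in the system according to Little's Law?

Little's Law: L = λW, so W = L/λ
W = 3.8/5.2 = 0.7308 seconds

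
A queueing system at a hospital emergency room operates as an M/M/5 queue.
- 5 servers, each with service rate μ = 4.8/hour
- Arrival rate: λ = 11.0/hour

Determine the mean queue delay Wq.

Traffic intensity: ρ = λ/(cμ) = 11.0/(5×4.8) = 0.4583
Since ρ = 0.4583 < 1, system is stable.
Offered load a = λ/μ = cρ = 11.0/4.8 = 2.2917
P₀ = [ Σₙ₌₀^4 aⁿ/n! + a^5/(5!(1-ρ)) ]⁻¹
Σ = a^0/0! + a^1/1! + a^2/2! + a^3/3! + a^4/4! = 1.00000 + 2.29167 + 2.62587 + 2.00587 + 1.14920 = 9.0726
a^5/(5!(1-ρ)) = 63.2058/(120 × 0.54167) = 0.9724
P₀ = 1/(9.0726 + 0.9724) = 0.09955
Lq = P₀·a^5·ρ / (5!(1-ρ)²) = 0.099552 × 63.2058 × 0.45833 / (120 × 0.29340) = 0.08191
Wq = Lq/λ = 0.08191/11.0 = 0.007446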